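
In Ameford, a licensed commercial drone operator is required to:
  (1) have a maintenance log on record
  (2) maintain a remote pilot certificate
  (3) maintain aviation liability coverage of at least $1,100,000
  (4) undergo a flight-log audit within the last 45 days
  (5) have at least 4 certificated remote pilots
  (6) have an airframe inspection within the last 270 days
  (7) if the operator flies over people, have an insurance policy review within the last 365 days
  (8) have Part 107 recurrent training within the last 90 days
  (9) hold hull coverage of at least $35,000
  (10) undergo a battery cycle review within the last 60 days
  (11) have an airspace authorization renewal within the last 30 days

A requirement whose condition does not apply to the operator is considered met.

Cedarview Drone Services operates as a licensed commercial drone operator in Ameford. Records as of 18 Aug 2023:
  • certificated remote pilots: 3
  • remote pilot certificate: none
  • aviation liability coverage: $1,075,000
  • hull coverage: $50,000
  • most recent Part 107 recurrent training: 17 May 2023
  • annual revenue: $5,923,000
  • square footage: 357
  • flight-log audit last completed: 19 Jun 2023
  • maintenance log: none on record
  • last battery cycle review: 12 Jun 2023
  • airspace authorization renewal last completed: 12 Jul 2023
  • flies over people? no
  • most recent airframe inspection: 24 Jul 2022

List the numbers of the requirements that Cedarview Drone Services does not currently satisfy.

1. maintenance log absent → not met
2. remote pilot certificate absent → not met
3. aviation liability coverage $1,075,000 < $1,100,000 → not met
4. flight-log audit 60 days ago vs limit 45 → not met
5. certificated remote pilots 3 < 4 → not met
6. airframe inspection 390 days ago vs limit 270 → not met
7. condition 'flies over people' does not hold → requirement n/a → met
8. Part 107 recurrent training 93 days ago vs limit 90 → not met
9. hull coverage $50,000 ≥ $35,000 → met
10. battery cycle review 67 days ago vs limit 60 → not met
11. airspace authorization renewal 37 days ago vs limit 30 → not met
Not met: 1, 2, 3, 4, 5, 6, 8, 10, 11

1, 2, 3, 4, 5, 6, 8, 10, 11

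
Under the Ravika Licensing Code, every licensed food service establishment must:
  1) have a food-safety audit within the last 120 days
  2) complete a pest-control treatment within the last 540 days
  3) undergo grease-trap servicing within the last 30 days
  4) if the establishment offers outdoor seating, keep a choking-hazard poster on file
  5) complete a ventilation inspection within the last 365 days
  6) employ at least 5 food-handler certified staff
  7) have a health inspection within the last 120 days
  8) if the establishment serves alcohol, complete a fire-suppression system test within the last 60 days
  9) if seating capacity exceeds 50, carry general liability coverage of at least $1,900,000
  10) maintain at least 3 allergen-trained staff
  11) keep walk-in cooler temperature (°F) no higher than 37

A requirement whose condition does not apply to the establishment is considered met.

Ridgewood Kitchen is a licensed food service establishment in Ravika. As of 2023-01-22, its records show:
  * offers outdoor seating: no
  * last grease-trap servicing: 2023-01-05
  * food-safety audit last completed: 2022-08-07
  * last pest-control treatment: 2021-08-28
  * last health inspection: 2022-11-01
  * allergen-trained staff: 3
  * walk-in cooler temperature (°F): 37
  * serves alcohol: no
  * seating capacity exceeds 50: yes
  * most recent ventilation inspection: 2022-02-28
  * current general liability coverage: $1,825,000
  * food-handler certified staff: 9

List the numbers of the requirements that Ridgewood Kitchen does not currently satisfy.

1, 9

1. food-safety audit 168 days ago vs limit 120 → not met
2. pest-control treatment 512 days ago vs limit 540 → met
3. grease-trap servicing 17 days ago vs limit 30 → met
4. condition 'offers outdoor seating' does not hold → requirement n/a → met
5. ventilation inspection 328 days ago vs limit 365 → met
6. food-handler certified staff 9 ≥ 5 → met
7. health inspection 82 days ago vs limit 120 → met
8. condition 'serves alcohol' does not hold → requirement n/a → met
9. condition 'seating capacity exceeds 50' holds; general liability coverage $1,825,000 < $1,900,000 → not met
10. allergen-trained staff 3 ≥ 3 → met
11. walk-in cooler temperature (°F) 37 ≤ 37 → met
Not met: 1, 9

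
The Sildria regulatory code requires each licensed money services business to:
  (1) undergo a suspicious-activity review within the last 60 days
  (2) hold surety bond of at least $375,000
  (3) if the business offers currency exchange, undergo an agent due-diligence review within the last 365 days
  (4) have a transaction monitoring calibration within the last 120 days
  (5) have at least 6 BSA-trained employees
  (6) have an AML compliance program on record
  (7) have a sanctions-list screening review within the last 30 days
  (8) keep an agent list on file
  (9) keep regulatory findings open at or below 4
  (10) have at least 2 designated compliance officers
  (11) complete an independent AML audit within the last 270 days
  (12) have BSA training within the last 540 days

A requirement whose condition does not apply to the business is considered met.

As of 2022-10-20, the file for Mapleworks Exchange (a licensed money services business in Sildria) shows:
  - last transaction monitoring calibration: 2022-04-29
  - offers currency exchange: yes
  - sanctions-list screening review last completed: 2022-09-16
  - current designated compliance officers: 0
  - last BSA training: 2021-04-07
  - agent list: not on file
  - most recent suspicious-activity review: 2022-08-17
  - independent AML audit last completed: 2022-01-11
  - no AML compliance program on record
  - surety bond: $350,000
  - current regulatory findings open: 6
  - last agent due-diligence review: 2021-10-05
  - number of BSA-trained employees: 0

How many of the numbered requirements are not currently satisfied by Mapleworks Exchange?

12

1. suspicious-activity review 64 days ago vs limit 60 → not met
2. surety bond $350,000 < $375,000 → not met
3. condition 'offers currency exchange' holds; agent due-diligence review 380 days ago vs limit 365 → not met
4. transaction monitoring calibration 174 days ago vs limit 120 → not met
5. BSA-trained employees 0 < 6 → not met
6. AML compliance program absent → not met
7. sanctions-list screening review 34 days ago vs limit 30 → not met
8. agent list absent → not met
9. regulatory findings open 6 > 4 → not met
10. designated compliance officers 0 < 2 → not met
11. independent AML audit 282 days ago vs limit 270 → not met
12. BSA training 561 days ago vs limit 540 → not met
Not met: 12 of 12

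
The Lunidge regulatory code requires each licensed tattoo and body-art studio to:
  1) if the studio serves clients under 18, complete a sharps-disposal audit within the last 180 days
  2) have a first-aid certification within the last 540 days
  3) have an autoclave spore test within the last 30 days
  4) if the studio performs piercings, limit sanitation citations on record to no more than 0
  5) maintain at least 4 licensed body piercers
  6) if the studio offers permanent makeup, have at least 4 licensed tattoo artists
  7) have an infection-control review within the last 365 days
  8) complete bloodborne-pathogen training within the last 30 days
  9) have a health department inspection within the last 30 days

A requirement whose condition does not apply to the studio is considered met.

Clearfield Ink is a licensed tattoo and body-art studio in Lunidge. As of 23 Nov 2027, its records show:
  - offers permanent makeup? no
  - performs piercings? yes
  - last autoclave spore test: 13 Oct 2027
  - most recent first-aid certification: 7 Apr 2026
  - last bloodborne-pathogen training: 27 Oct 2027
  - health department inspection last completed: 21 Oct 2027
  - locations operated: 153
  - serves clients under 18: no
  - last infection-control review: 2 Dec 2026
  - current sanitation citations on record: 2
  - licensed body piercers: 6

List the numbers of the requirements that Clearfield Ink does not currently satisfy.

2, 3, 4, 9

1. condition 'serves clients under 18' does not hold → requirement n/a → met
2. first-aid certification 595 days ago vs limit 540 → not met
3. autoclave spore test 41 days ago vs limit 30 → not met
4. condition 'performs piercings' holds; sanitation citations on record 2 > 0 → not met
5. licensed body piercers 6 ≥ 4 → met
6. condition 'offers permanent makeup' does not hold → requirement n/a → met
7. infection-control review 356 days ago vs limit 365 → met
8. bloodborne-pathogen training 27 days ago vs limit 30 → met
9. health department inspection 33 days ago vs limit 30 → not met
Not met: 2, 3, 4, 9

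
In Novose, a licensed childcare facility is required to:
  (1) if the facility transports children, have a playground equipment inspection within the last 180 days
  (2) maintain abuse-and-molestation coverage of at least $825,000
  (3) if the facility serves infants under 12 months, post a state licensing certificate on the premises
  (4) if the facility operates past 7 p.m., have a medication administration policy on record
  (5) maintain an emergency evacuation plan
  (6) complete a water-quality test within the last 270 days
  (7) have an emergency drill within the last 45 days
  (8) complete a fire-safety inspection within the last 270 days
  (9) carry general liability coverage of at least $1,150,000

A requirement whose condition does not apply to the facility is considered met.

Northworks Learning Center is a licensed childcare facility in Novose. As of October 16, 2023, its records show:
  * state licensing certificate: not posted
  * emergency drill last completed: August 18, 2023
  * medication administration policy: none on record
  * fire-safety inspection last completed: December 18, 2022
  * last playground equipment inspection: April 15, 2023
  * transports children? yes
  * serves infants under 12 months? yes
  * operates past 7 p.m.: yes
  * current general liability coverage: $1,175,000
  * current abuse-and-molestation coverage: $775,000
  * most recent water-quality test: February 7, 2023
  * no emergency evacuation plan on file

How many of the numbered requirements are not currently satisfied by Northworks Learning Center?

1. condition 'transports children' holds; playground equipment inspection 184 days ago vs limit 180 → not met
2. abuse-and-molestation coverage $775,000 < $825,000 → not met
3. condition 'serves infants under 12 months' holds; state licensing certificate absent → not met
4. condition 'operates past 7 p.m.' holds; medication administration policy absent → not met
5. emergency evacuation plan absent → not met
6. water-quality test 251 days ago vs limit 270 → met
7. emergency drill 59 days ago vs limit 45 → not met
8. fire-safety inspection 302 days ago vs limit 270 → not met
9. general liability coverage $1,175,000 ≥ $1,150,000 → met
Not met: 7 of 9

7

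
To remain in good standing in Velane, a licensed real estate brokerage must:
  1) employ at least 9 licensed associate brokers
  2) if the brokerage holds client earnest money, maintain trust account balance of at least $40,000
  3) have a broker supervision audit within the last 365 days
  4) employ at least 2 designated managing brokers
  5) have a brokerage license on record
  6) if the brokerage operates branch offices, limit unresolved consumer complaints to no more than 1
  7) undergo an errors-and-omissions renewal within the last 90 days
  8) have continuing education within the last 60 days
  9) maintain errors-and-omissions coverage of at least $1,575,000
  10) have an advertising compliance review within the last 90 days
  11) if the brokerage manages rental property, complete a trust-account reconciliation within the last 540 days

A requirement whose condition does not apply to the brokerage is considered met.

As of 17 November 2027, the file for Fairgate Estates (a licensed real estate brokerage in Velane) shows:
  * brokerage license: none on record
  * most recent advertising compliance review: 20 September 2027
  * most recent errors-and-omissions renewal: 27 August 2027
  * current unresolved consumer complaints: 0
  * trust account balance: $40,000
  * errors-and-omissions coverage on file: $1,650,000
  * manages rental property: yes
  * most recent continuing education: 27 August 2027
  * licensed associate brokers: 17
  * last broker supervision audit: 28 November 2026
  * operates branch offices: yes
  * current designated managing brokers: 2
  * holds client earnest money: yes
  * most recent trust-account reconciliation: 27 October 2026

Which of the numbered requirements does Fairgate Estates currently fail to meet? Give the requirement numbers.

5, 8

1. licensed associate brokers 17 ≥ 9 → met
2. condition 'holds client earnest money' holds; trust account balance $40,000 ≥ $40,000 → met
3. broker supervision audit 354 days ago vs limit 365 → met
4. designated managing brokers 2 ≥ 2 → met
5. brokerage license absent → not met
6. condition 'operates branch offices' holds; unresolved consumer complaints 0 ≤ 1 → met
7. errors-and-omissions renewal 82 days ago vs limit 90 → met
8. continuing education 82 days ago vs limit 60 → not met
9. errors-and-omissions coverage $1,650,000 ≥ $1,575,000 → met
10. advertising compliance review 58 days ago vs limit 90 → met
11. condition 'manages rental property' holds; trust-account reconciliation 386 days ago vs limit 540 → met
Not met: 5, 8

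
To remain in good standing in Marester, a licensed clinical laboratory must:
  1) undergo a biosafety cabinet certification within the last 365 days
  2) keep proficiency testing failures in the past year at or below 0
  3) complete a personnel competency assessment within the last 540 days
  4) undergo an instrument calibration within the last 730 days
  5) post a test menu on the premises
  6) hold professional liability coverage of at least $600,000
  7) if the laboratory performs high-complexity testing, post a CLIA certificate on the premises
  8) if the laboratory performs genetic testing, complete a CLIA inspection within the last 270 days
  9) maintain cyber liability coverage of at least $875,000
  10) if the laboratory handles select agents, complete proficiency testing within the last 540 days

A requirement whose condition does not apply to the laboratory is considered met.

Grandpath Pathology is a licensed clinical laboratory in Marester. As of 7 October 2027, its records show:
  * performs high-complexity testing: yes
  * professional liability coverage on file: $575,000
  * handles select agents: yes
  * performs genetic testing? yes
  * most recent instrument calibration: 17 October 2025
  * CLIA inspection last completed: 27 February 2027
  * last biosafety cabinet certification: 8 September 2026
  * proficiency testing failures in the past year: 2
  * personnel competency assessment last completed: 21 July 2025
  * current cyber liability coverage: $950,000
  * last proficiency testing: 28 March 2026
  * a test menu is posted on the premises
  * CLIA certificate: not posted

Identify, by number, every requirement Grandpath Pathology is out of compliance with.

1, 2, 3, 6, 7, 10

1. biosafety cabinet certification 394 days ago vs limit 365 → not met
2. proficiency testing failures in the past year 2 > 0 → not met
3. personnel competency assessment 808 days ago vs limit 540 → not met
4. instrument calibration 720 days ago vs limit 730 → met
5. test menu present → met
6. professional liability coverage $575,000 < $600,000 → not met
7. condition 'performs high-complexity testing' holds; CLIA certificate absent → not met
8. condition 'performs genetic testing' holds; CLIA inspection 222 days ago vs limit 270 → met
9. cyber liability coverage $950,000 ≥ $875,000 → met
10. condition 'handles select agents' holds; proficiency testing 558 days ago vs limit 540 → not met
Not met: 1, 2, 3, 6, 7, 10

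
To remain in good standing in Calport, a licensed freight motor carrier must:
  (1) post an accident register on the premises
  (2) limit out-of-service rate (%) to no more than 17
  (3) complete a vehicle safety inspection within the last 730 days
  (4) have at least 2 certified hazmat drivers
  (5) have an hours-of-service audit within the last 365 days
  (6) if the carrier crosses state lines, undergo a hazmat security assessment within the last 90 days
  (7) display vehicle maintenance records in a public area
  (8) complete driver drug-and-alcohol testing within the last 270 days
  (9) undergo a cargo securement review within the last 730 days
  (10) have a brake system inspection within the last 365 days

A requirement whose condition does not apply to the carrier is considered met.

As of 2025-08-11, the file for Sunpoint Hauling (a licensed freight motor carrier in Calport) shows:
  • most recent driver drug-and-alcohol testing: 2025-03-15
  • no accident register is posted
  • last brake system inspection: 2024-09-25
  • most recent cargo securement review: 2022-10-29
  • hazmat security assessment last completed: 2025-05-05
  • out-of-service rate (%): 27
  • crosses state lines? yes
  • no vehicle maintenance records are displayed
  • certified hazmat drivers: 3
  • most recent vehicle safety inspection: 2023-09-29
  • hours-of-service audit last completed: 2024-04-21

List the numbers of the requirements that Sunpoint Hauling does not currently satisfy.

1, 2, 5, 6, 7, 9

1. accident register absent → not met
2. out-of-service rate (%) 27 > 17 → not met
3. vehicle safety inspection 682 days ago vs limit 730 → met
4. certified hazmat drivers 3 ≥ 2 → met
5. hours-of-service audit 477 days ago vs limit 365 → not met
6. condition 'crosses state lines' holds; hazmat security assessment 98 days ago vs limit 90 → not met
7. vehicle maintenance records absent → not met
8. driver drug-and-alcohol testing 149 days ago vs limit 270 → met
9. cargo securement review 1017 days ago vs limit 730 → not met
10. brake system inspection 320 days ago vs limit 365 → met
Not met: 1, 2, 5, 6, 7, 9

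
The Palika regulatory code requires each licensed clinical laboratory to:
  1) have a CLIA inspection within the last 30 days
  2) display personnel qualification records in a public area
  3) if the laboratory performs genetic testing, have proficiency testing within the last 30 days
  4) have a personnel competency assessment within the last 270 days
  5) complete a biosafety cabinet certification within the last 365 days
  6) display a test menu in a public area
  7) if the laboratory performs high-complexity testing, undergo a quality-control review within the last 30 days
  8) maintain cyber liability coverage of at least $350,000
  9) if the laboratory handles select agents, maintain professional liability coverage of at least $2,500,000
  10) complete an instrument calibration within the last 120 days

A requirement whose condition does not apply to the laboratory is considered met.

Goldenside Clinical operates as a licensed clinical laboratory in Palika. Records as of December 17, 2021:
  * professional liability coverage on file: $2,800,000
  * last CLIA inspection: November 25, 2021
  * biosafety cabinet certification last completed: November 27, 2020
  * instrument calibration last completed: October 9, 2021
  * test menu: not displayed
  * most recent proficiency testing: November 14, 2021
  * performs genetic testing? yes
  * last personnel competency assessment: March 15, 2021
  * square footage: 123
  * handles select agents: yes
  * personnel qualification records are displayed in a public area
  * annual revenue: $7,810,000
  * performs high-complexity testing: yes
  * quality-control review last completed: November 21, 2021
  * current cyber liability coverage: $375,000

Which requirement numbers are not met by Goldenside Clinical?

1. CLIA inspection 22 days ago vs limit 30 → met
2. personnel qualification records present → met
3. condition 'performs genetic testing' holds; proficiency testing 33 days ago vs limit 30 → not met
4. personnel competency assessment 277 days ago vs limit 270 → not met
5. biosafety cabinet certification 385 days ago vs limit 365 → not met
6. test menu absent → not met
7. condition 'performs high-complexity testing' holds; quality-control review 26 days ago vs limit 30 → met
8. cyber liability coverage $375,000 ≥ $350,000 → met
9. condition 'handles select agents' holds; professional liability coverage $2,800,000 ≥ $2,500,000 → met
10. instrument calibration 69 days ago vs limit 120 → met
Not met: 3, 4, 5, 6

3, 4, 5, 6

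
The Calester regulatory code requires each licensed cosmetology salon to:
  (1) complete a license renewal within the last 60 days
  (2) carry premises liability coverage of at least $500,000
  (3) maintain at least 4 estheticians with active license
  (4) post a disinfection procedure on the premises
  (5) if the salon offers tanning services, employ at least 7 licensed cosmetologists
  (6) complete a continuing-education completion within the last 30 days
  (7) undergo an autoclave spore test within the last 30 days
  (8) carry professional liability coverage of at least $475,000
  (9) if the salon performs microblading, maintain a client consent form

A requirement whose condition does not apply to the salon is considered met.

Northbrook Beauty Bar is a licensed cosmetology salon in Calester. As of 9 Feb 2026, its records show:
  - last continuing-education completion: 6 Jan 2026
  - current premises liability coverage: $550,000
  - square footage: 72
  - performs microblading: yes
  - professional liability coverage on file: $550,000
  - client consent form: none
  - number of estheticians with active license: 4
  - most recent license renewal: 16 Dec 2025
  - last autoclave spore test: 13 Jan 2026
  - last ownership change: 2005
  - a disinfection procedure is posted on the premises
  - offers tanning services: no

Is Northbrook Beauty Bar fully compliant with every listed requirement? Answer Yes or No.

No

1. license renewal 55 days ago vs limit 60 → met
2. premises liability coverage $550,000 ≥ $500,000 → met
3. estheticians with active license 4 ≥ 4 → met
4. disinfection procedure present → met
5. condition 'offers tanning services' does not hold → requirement n/a → met
6. continuing-education completion 34 days ago vs limit 30 → not met
7. autoclave spore test 27 days ago vs limit 30 → met
8. professional liability coverage $550,000 ≥ $475,000 → met
9. condition 'performs microblading' holds; client consent form absent → not met
Not met: 6, 9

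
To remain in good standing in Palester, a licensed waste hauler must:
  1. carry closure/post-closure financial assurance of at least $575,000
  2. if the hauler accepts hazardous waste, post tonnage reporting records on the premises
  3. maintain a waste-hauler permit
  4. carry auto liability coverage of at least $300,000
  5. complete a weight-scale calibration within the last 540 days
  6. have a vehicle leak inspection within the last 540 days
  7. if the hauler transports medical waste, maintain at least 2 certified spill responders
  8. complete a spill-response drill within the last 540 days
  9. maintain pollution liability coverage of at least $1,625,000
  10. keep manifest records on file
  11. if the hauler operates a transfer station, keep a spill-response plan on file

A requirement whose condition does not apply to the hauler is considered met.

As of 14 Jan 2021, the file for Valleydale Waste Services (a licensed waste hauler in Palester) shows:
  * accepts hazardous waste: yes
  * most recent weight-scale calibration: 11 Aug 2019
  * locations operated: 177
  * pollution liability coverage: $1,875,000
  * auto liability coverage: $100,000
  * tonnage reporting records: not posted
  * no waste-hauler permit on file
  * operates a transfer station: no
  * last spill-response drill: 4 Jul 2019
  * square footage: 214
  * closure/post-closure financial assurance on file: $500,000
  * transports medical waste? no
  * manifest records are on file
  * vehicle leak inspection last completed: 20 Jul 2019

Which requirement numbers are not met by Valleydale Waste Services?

1, 2, 3, 4, 6, 8

1. closure/post-closure financial assurance $500,000 < $575,000 → not met
2. condition 'accepts hazardous waste' holds; tonnage reporting records absent → not met
3. waste-hauler permit absent → not met
4. auto liability coverage $100,000 < $300,000 → not met
5. weight-scale calibration 522 days ago vs limit 540 → met
6. vehicle leak inspection 544 days ago vs limit 540 → not met
7. condition 'transports medical waste' does not hold → requirement n/a → met
8. spill-response drill 560 days ago vs limit 540 → not met
9. pollution liability coverage $1,875,000 ≥ $1,625,000 → met
10. manifest records present → met
11. condition 'operates a transfer station' does not hold → requirement n/a → met
Not met: 1, 2, 3, 4, 6, 8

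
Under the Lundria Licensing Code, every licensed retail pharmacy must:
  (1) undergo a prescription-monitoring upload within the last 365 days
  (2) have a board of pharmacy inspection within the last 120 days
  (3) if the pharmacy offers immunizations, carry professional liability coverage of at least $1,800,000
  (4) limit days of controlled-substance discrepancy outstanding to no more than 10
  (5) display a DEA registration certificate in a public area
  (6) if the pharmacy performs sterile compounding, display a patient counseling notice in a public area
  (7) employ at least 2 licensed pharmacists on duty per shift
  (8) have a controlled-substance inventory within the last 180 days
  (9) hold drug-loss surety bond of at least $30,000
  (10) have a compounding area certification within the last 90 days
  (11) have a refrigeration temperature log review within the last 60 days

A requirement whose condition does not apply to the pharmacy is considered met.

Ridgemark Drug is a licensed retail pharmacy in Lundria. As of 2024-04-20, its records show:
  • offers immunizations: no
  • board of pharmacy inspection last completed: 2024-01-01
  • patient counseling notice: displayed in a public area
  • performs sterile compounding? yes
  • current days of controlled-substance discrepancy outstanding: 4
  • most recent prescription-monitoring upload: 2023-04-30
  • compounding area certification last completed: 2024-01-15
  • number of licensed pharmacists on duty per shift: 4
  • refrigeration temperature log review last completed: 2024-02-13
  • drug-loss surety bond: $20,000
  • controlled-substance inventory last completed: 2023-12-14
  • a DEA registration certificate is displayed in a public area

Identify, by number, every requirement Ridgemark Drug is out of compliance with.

9, 10, 11

1. prescription-monitoring upload 356 days ago vs limit 365 → met
2. board of pharmacy inspection 110 days ago vs limit 120 → met
3. condition 'offers immunizations' does not hold → requirement n/a → met
4. days of controlled-substance discrepancy outstanding 4 ≤ 10 → met
5. DEA registration certificate present → met
6. condition 'performs sterile compounding' holds; patient counseling notice present → met
7. licensed pharmacists on duty per shift 4 ≥ 2 → met
8. controlled-substance inventory 128 days ago vs limit 180 → met
9. drug-loss surety bond $20,000 < $30,000 → not met
10. compounding area certification 96 days ago vs limit 90 → not met
11. refrigeration temperature log review 67 days ago vs limit 60 → not met
Not met: 9, 10, 11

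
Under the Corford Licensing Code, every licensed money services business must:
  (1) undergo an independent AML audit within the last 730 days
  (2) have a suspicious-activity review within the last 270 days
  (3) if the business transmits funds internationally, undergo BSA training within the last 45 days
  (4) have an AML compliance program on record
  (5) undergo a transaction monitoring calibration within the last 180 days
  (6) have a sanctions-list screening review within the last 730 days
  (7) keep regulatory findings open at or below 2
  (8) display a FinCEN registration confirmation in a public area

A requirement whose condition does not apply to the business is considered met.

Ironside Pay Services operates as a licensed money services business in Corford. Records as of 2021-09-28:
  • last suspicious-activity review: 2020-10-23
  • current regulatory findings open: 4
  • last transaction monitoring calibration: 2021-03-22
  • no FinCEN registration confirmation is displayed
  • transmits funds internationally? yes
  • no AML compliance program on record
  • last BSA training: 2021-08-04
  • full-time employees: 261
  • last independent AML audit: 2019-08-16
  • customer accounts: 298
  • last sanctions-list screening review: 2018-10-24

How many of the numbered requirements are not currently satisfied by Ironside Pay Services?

8

1. independent AML audit 774 days ago vs limit 730 → not met
2. suspicious-activity review 340 days ago vs limit 270 → not met
3. condition 'transmits funds internationally' holds; BSA training 55 days ago vs limit 45 → not met
4. AML compliance program absent → not met
5. transaction monitoring calibration 190 days ago vs limit 180 → not met
6. sanctions-list screening review 1070 days ago vs limit 730 → not met
7. regulatory findings open 4 > 2 → not met
8. FinCEN registration confirmation absent → not met
Not met: 8 of 8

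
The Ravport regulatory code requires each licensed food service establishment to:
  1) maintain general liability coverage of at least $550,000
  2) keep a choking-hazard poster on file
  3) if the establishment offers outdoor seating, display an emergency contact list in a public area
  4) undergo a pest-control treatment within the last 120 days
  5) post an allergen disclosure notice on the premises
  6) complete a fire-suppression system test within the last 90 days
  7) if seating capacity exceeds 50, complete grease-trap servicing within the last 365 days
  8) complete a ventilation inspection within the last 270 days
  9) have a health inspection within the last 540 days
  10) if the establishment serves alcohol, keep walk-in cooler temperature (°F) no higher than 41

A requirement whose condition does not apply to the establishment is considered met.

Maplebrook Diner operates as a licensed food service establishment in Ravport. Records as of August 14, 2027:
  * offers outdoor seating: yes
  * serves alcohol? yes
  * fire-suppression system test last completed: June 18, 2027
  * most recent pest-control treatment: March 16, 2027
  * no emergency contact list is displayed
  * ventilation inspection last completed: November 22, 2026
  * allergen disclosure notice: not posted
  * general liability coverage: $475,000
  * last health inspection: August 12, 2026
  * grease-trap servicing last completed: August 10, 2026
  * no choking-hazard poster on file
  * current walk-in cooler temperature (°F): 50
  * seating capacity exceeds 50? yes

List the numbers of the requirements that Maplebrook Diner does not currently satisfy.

1, 2, 3, 4, 5, 7, 10

1. general liability coverage $475,000 < $550,000 → not met
2. choking-hazard poster absent → not met
3. condition 'offers outdoor seating' holds; emergency contact list absent → not met
4. pest-control treatment 151 days ago vs limit 120 → not met
5. allergen disclosure notice absent → not met
6. fire-suppression system test 57 days ago vs limit 90 → met
7. condition 'seating capacity exceeds 50' holds; grease-trap servicing 369 days ago vs limit 365 → not met
8. ventilation inspection 265 days ago vs limit 270 → met
9. health inspection 367 days ago vs limit 540 → met
10. condition 'serves alcohol' holds; walk-in cooler temperature (°F) 50 > 41 → not met
Not met: 1, 2, 3, 4, 5, 7, 10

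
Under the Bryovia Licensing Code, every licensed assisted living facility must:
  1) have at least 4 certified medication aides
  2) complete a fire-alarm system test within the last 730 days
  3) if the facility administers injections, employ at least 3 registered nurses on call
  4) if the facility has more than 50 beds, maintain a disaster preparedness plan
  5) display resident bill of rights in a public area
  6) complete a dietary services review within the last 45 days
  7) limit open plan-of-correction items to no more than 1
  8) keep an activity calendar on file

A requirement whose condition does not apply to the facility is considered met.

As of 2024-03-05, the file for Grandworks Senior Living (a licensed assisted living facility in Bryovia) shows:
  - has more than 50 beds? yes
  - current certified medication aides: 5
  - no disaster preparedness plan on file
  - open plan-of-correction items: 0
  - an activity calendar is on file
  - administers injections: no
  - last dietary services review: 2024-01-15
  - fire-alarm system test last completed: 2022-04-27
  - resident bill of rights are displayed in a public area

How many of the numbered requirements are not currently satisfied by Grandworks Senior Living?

1. certified medication aides 5 ≥ 4 → met
2. fire-alarm system test 678 days ago vs limit 730 → met
3. condition 'administers injections' does not hold → requirement n/a → met
4. condition 'has more than 50 beds' holds; disaster preparedness plan absent → not met
5. resident bill of rights present → met
6. dietary services review 50 days ago vs limit 45 → not met
7. open plan-of-correction items 0 ≤ 1 → met
8. activity calendar present → met
Not met: 2 of 8

2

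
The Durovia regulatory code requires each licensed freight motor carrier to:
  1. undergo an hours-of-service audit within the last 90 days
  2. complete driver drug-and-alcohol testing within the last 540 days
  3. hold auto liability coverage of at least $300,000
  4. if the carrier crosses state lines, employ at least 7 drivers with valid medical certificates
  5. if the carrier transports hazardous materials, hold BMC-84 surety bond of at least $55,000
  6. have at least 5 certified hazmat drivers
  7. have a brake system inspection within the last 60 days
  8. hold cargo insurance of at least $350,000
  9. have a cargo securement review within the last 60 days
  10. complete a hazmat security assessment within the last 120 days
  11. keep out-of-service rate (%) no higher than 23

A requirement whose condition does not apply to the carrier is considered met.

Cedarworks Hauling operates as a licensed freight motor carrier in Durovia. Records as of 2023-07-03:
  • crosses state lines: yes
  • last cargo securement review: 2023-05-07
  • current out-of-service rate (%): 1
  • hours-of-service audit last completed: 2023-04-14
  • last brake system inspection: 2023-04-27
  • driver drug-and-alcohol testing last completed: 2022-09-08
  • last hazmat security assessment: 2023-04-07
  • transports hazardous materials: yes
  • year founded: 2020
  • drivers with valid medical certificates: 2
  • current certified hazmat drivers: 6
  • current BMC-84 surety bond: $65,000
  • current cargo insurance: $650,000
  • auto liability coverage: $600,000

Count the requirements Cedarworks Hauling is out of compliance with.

1. hours-of-service audit 80 days ago vs limit 90 → met
2. driver drug-and-alcohol testing 298 days ago vs limit 540 → met
3. auto liability coverage $600,000 ≥ $300,000 → met
4. condition 'crosses state lines' holds; drivers with valid medical certificates 2 < 7 → not met
5. condition 'transports hazardous materials' holds; BMC-84 surety bond $65,000 ≥ $55,000 → met
6. certified hazmat drivers 6 ≥ 5 → met
7. brake system inspection 67 days ago vs limit 60 → not met
8. cargo insurance $650,000 ≥ $350,000 → met
9. cargo securement review 57 days ago vs limit 60 → met
10. hazmat security assessment 87 days ago vs limit 120 → met
11. out-of-service rate (%) 1 ≤ 23 → met
Not met: 2 of 11

2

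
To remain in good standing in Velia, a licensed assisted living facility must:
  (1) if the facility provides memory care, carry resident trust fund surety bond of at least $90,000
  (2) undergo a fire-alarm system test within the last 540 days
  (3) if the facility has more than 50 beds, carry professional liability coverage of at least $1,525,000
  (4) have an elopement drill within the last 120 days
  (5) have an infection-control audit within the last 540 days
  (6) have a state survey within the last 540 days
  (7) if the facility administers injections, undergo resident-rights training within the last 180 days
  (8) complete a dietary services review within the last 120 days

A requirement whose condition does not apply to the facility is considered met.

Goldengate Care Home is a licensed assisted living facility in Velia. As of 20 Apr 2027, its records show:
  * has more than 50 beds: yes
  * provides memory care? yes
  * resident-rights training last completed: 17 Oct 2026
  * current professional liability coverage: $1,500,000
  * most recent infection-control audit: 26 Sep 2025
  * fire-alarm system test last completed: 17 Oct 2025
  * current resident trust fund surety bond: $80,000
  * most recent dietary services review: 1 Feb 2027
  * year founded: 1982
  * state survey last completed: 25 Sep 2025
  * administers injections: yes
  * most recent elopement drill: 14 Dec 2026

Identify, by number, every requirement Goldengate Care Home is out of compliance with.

1, 2, 3, 4, 5, 6, 7

1. condition 'provides memory care' holds; resident trust fund surety bond $80,000 < $90,000 → not met
2. fire-alarm system test 550 days ago vs limit 540 → not met
3. condition 'has more than 50 beds' holds; professional liability coverage $1,500,000 < $1,525,000 → not met
4. elopement drill 127 days ago vs limit 120 → not met
5. infection-control audit 571 days ago vs limit 540 → not met
6. state survey 572 days ago vs limit 540 → not met
7. condition 'administers injections' holds; resident-rights training 185 days ago vs limit 180 → not met
8. dietary services review 78 days ago vs limit 120 → met
Not met: 1, 2, 3, 4, 5, 6, 7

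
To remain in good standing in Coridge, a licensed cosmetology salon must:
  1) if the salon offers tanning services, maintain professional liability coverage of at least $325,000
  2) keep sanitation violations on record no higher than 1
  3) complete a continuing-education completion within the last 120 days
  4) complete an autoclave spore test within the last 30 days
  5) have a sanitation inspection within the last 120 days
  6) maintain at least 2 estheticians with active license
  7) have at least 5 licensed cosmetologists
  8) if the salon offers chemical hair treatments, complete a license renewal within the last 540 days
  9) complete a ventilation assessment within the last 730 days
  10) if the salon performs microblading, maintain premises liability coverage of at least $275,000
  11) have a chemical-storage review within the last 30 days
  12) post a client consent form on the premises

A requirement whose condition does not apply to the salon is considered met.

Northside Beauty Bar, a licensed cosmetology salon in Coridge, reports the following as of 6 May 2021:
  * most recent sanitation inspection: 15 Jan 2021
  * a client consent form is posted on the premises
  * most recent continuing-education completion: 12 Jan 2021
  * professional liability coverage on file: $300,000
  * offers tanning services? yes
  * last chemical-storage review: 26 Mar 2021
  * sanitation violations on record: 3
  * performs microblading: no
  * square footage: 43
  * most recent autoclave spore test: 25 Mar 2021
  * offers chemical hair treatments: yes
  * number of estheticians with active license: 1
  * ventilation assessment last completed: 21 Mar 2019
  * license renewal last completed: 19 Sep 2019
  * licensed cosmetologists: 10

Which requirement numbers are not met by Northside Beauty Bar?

1, 2, 4, 6, 8, 9, 11

1. condition 'offers tanning services' holds; professional liability coverage $300,000 < $325,000 → not met
2. sanitation violations on record 3 > 1 → not met
3. continuing-education completion 114 days ago vs limit 120 → met
4. autoclave spore test 42 days ago vs limit 30 → not met
5. sanitation inspection 111 days ago vs limit 120 → met
6. estheticians with active license 1 < 2 → not met
7. licensed cosmetologists 10 ≥ 5 → met
8. condition 'offers chemical hair treatments' holds; license renewal 595 days ago vs limit 540 → not met
9. ventilation assessment 777 days ago vs limit 730 → not met
10. condition 'performs microblading' does not hold → requirement n/a → met
11. chemical-storage review 41 days ago vs limit 30 → not met
12. client consent form present → met
Not met: 1, 2, 4, 6, 8, 9, 11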